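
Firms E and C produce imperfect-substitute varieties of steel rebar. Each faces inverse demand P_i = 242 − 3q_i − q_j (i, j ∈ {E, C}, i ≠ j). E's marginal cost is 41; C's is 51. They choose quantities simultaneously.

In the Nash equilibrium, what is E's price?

Firm E's profit: π = q_E(242 − 3q_E − q_C) − 41q_E.
∂π/∂q_E = 201 − 6q_E − q_C = 0 ⇒ q_E = 33.5 − (1/6)q_C.
Similarly q_C = 191/6 − (1/6)q_E.
Plugging q_C into E's best response: q_E = 33.5 − (1/6)(191/6 − (1/6)q_E) ⇒ (35/36)q_E = 1015/36, so q_E = 29.
Then q_C = 191/6 − (1/6)·29 = 27.
P_E = 242 − 3·29 − 27 = 128.

128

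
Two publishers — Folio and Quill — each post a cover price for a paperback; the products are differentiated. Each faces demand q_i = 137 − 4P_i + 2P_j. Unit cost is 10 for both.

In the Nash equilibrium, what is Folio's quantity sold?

Folio's profit: π = (P_{Folio} − 10)(137 − 4P_{Folio} + 2P_{Quill}).
∂π/∂P_{Folio} = 177 − 8P_{Folio} + 2P_{Quill} = 0 ⇒ P_{Folio} = 22.125 + 0.25P_{Quill}.
Setting P_{Folio} = P_{Quill} in the reaction function: P_{Folio} = 22.125 + 0.25P_{Folio}, so P_{Folio} = 22.125 / 0.75 = 29.5.
q_{Folio} = 137 − 4·29.5 + 2·29.5 = 78.

78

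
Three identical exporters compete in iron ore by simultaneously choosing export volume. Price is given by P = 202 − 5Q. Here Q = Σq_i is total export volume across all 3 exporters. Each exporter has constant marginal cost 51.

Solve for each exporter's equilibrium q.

7.55

A representative exporter's profit is π_i = q_i(202 − 5Q) − 51q_i, with Q = q_i + Σ_{j≠i} q_j.
First-order condition: 151 − 10q_i − 5Σ_{j≠i} q_j = 0.
In a symmetric equilibrium every exporter chooses the same q, so Σ_{j≠i} q_j = 2q. The condition becomes 151 − 20q = 0, giving q = 151/20 = 7.55.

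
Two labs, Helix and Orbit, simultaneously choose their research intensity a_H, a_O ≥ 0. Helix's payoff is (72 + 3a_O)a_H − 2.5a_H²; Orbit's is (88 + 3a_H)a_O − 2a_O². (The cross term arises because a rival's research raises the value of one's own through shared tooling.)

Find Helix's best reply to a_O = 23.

28.2

Expanding Helix's payoff: 72a_H + 3a_Oa_H − 2.5a_H².
∂π/∂a_H = 72 + 3a_O − 5a_H = 0, so a_H = 14.4 + 0.6a_O.
At a_O = 23: a_H = 14.4 + 0.6·23 = 28.2.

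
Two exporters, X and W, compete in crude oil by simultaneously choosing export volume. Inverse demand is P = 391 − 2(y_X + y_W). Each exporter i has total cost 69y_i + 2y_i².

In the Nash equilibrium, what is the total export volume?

Exporter X's profit: π = y_X(391 − 2(y_X + y_W)) − 69y_X − 2y_X².
∂π/∂y_X = 322 − 8y_X − 2y_W = 0, so y_X = 40.25 − 0.25y_W.
The game is symmetric, so in equilibrium y_W = y_X: the reaction function gives 1.25y_X = 40.25, hence y_X = 32.2.
Total export volume: 32.2 + 32.2 = 64.4.

64.4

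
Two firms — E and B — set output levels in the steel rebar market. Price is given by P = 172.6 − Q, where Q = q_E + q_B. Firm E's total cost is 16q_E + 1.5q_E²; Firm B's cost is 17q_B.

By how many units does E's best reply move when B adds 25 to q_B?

Firm E's profit: π = q_E(172.6 − (q_E + q_B)) − 16q_E − 1.5q_E².
∂π/∂q_E = 156.6 − 5q_E − q_B = 0, so q_E = 31.32 − 0.2q_B.
The reaction-function slope is −0.2, so a 25-unit rise in q_B moves q_E by −0.2 × 25 = −5. E's best response falls — the actions are strategic substitutes.

-5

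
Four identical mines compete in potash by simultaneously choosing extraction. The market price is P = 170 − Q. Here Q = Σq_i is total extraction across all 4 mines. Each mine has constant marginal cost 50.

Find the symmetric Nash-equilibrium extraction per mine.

A representative mine's profit is π_i = q_i(170 − Q) − 50q_i, with Q = q_i + Σ_{j≠i} q_j.
First-order condition: 120 − 2q_i − Σ_{j≠i} q_j = 0.
With identical mines, set every q_j = q: then 120 − 2q − 3q = 0, i.e. q = 120/5 = 24.

24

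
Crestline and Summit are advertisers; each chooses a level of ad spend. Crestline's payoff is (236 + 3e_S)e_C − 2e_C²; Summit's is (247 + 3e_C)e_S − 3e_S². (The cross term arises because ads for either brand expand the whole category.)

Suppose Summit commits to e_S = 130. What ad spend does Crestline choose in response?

Expanding Crestline's payoff: 236e_C + 3e_Se_C − 2e_C².
∂π/∂e_C = 236 + 3e_S − 4e_C = 0, so e_C = 59 + 0.75e_S.
At e_S = 130: e_C = 59 + 0.75·130 = 156.5.

156.5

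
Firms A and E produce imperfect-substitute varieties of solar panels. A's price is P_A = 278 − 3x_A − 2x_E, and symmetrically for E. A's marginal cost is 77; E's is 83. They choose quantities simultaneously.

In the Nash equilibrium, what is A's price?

Firm A's profit: π = x_A(278 − 3x_A − 2x_E) − 77x_A.
∂π/∂x_A = 201 − 6x_A − 2x_E = 0 ⇒ x_A = 33.5 − (1/3)x_E.
Similarly x_E = 32.5 − (1/3)x_A.
Plugging x_E into A's best response: x_A = 33.5 − (1/3)(32.5 − (1/3)x_A) ⇒ (8/9)x_A = 68/3, so x_A = 25.5.
Then x_E = 32.5 − (1/3)·25.5 = 24.
P_A = 278 − 3·25.5 − 2·24 = 153.5.

153.5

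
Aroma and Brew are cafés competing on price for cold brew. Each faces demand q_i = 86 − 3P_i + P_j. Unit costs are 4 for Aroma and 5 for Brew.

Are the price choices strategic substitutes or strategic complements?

strategic complements

Aroma's profit: π = (P_{Aroma} − 4)(86 − 3P_{Aroma} + P_{Brew}).
∂π/∂P_{Aroma} = 98 − 6P_{Aroma} + P_{Brew} = 0 ⇒ P_{Aroma} = 49/3 + (1/6)P_{Brew}.
The best-response slope dP_{Aroma}/dP_{Brew} = 1/6 > 0: the reaction function is upward-sloping, so the choices are strategic complements.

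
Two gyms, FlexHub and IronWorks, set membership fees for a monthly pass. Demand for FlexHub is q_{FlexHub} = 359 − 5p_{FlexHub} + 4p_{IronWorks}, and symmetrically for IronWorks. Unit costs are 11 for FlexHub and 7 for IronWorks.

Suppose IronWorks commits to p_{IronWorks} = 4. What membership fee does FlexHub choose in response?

43

FlexHub's profit: π = (p_{FlexHub} − 11)(359 − 5p_{FlexHub} + 4p_{IronWorks}).
∂π/∂p_{FlexHub} = 414 − 10p_{FlexHub} + 4p_{IronWorks} = 0 ⇒ p_{FlexHub} = 41.4 + 0.4p_{IronWorks}.
At p_{IronWorks} = 4: p_{FlexHub} = 41.4 + 0.4·4 = 43.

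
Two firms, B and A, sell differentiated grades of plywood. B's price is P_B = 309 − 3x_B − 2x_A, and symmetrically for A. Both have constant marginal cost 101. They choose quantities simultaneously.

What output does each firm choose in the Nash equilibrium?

26

Firm B's profit: π = x_B(309 − 3x_B − 2x_A) − 101x_B.
∂π/∂x_B = 208 − 6x_B − 2x_A = 0 ⇒ x_B = 104/3 − (1/3)x_A.
The game is symmetric, so in equilibrium x_A = x_B: the reaction function gives (4/3)x_B = 104/3, hence x_B = 26.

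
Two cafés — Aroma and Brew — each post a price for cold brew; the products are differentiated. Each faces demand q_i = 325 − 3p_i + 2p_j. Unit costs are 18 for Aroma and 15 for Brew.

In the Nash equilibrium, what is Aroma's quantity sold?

228.5625

Aroma's profit: π = (p_{Aroma} − 18)(325 − 3p_{Aroma} + 2p_{Brew}).
∂π/∂p_{Aroma} = 379 − 6p_{Aroma} + 2p_{Brew} = 0 ⇒ p_{Aroma} = 379/6 + (1/3)p_{Brew}.
Similarly p_{Brew} = 185/3 + (1/3)p_{Aroma}.
Solving the two reaction functions simultaneously: (1 − (1/3)(1/3))p_{Aroma} = 379/6 + (1/3)·(185/3), so (8/9)p_{Aroma} = 1507/18 and p_{Aroma} = 94.1875.
Then p_{Brew} = 185/3 + (1/3)·94.1875 = 93.0625.
q_{Aroma} = 325 − 3·94.1875 + 2·93.0625 = 228.5625.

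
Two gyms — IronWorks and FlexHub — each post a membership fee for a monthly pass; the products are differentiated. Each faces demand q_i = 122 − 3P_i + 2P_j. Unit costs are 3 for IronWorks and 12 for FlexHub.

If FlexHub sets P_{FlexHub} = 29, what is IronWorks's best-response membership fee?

31.5

IronWorks's profit: π = (P_{IronWorks} − 3)(122 − 3P_{IronWorks} + 2P_{FlexHub}).
∂π/∂P_{IronWorks} = 131 − 6P_{IronWorks} + 2P_{FlexHub} = 0 ⇒ P_{IronWorks} = 131/6 + (1/3)P_{FlexHub}.
At P_{FlexHub} = 29: P_{IronWorks} = 131/6 + (1/3)·29 = 31.5.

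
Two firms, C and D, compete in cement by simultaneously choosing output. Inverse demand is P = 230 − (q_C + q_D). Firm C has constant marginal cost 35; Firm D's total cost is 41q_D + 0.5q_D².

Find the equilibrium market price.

114.2

Firm C's profit: π = q_C(230 − (q_C + q_D)) − 35q_C.
∂π/∂q_C = 195 − 2q_C − q_D = 0, so q_C = 97.5 − 0.5q_D.
For D: ∂π/∂q_D = 189 − 3q_D − q_C = 0 ⇒ q_D = 63 − (1/3)q_C.
Substituting the second reaction function into the first: q_C = 97.5 − 0.5(63 − (1/3)q_C), which gives (5/6)q_C = 66 ⇒ q_C = 79.2.
Then q_D = 63 − (1/3)·79.2 = 36.6.
Equilibrium price: P = 230 − 115.8 = 114.2.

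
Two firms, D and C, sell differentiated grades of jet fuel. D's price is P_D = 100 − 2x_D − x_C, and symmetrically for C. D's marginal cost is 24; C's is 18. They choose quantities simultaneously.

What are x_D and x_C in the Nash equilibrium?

14.8, 16.8

Firm D's profit: π = x_D(100 − 2x_D − x_C) − 24x_D.
∂π/∂x_D = 76 − 4x_D − x_C = 0 ⇒ x_D = 19 − 0.25x_C.
Similarly x_C = 20.5 − 0.25x_D.
Solving the two reaction functions simultaneously: (1 − (−0.25)(−0.25))x_D = 19 − 0.25·20.5, so 0.9375x_D = 13.875 and x_D = 14.8.
Then x_C = 20.5 − 0.25·14.8 = 16.8.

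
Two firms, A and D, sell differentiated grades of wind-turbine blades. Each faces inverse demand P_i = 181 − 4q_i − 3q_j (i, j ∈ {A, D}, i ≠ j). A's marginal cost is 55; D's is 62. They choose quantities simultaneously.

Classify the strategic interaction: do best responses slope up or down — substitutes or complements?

Firm A's profit: π = q_A(181 − 4q_A − 3q_D) − 55q_A.
∂π/∂q_A = 126 − 8q_A − 3q_D = 0 ⇒ q_A = 15.75 − 0.375q_D.
The best-response slope dq_A/dq_D = −0.375 < 0: the reaction function is downward-sloping, so the choices are strategic substitutes.

strategic substitutes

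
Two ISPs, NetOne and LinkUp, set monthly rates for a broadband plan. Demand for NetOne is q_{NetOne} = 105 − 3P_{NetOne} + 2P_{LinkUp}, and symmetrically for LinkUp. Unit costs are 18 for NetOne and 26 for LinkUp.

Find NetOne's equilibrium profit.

1621.6875

NetOne's profit: π = (P_{NetOne} − 18)(105 − 3P_{NetOne} + 2P_{LinkUp}).
∂π/∂P_{NetOne} = 159 − 6P_{NetOne} + 2P_{LinkUp} = 0 ⇒ P_{NetOne} = 26.5 + (1/3)P_{LinkUp}.
Similarly P_{LinkUp} = 30.5 + (1/3)P_{NetOne}.
Solving the two reaction functions simultaneously: (1 − (1/3)(1/3))P_{NetOne} = 26.5 + (1/3)·30.5, so (8/9)P_{NetOne} = 110/3 and P_{NetOne} = 41.25.
Then P_{LinkUp} = 30.5 + (1/3)·41.25 = 44.25.
q_{NetOne} = 105 − 3·41.25 + 2·44.25 = 69.75.
Profit = (41.25 − 18)·69.75 = 1621.6875.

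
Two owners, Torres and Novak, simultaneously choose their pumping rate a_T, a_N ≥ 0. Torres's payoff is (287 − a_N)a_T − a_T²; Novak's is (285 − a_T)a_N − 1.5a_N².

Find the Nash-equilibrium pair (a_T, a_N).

Expanding Torres's payoff: 287a_T − a_Na_T − a_T².
∂π/∂a_T = 287 − a_N − 2a_T = 0, so a_T = 143.5 − 0.5a_N.
Likewise for Novak: a_N = 95 − (1/3)a_T.
Plugging a_N into Torres's best response: a_T = 143.5 − 0.5(95 − (1/3)a_T) ⇒ (5/6)a_T = 96, so a_T = 115.2.
Then a_N = 95 − (1/3)·115.2 = 56.6.

115.2, 56.6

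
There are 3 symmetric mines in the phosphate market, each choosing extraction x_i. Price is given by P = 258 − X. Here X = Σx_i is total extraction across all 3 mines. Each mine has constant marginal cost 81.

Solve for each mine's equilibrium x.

A representative mine's profit is π_i = x_i(258 − X) − 81x_i, with X = x_i + Σ_{j≠i} x_j.
First-order condition: 177 − 2x_i − Σ_{j≠i} x_j = 0.
Imposing symmetry (x_j = x for all j) turns Σ_{j≠i} x_j into 2x, so 177 = 4x and x = 44.25.

44.25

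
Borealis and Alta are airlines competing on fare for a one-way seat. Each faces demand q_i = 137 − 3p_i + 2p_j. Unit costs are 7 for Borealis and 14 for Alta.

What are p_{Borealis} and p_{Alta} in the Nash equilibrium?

40.8125, 43.4375

Borealis's profit: π = (p_{Borealis} − 7)(137 − 3p_{Borealis} + 2p_{Alta}).
∂π/∂p_{Borealis} = 158 − 6p_{Borealis} + 2p_{Alta} = 0 ⇒ p_{Borealis} = 79/3 + (1/3)p_{Alta}.
Similarly p_{Alta} = 179/6 + (1/3)p_{Borealis}.
Substituting the second reaction function into the first: p_{Borealis} = 79/3 + (1/3)(179/6 + (1/3)p_{Borealis}), which gives (8/9)p_{Borealis} = 653/18 ⇒ p_{Borealis} = 40.8125.
Then p_{Alta} = 179/6 + (1/3)·40.8125 = 43.4375.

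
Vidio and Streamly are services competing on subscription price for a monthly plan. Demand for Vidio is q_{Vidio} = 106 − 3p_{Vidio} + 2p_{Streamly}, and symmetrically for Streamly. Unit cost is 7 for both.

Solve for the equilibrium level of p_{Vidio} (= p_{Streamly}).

Vidio's profit: π = (p_{Vidio} − 7)(106 − 3p_{Vidio} + 2p_{Streamly}).
∂π/∂p_{Vidio} = 127 − 6p_{Vidio} + 2p_{Streamly} = 0 ⇒ p_{Vidio} = 127/6 + (1/3)p_{Streamly}.
The game is symmetric, so in equilibrium p_{Streamly} = p_{Vidio}: the reaction function gives (2/3)p_{Vidio} = 127/6, hence p_{Vidio} = 31.75.

31.75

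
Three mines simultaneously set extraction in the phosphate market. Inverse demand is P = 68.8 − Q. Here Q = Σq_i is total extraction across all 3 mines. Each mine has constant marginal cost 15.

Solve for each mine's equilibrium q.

A representative mine's profit is π_i = q_i(68.8 − Q) − 15q_i, with Q = q_i + Σ_{j≠i} q_j.
First-order condition: 53.8 − 2q_i − Σ_{j≠i} q_j = 0.
In a symmetric equilibrium every mine chooses the same q, so Σ_{j≠i} q_j = 2q. The condition becomes 53.8 − 4q = 0, giving q = 53.8/4 = 13.45.

13.45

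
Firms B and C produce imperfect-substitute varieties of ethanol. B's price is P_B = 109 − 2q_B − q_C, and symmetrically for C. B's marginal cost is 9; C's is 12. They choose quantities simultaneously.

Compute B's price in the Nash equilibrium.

49.4

Firm B's profit: π = q_B(109 − 2q_B − q_C) − 9q_B.
∂π/∂q_B = 100 − 4q_B − q_C = 0 ⇒ q_B = 25 − 0.25q_C.
Similarly q_C = 24.25 − 0.25q_B.
Substituting the second reaction function into the first: q_B = 25 − 0.25(24.25 − 0.25q_B), which gives 0.9375q_B = 18.9375 ⇒ q_B = 20.2.
Then q_C = 24.25 − 0.25·20.2 = 19.2.
P_B = 109 − 2·20.2 − 19.2 = 49.4.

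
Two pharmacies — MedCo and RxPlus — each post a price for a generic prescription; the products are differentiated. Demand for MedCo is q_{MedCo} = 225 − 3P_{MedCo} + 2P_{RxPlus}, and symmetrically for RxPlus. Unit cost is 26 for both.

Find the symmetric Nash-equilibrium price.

75.75

MedCo's profit: π = (P_{MedCo} − 26)(225 − 3P_{MedCo} + 2P_{RxPlus}).
∂π/∂P_{MedCo} = 303 − 6P_{MedCo} + 2P_{RxPlus} = 0 ⇒ P_{MedCo} = 50.5 + (1/3)P_{RxPlus}.
The game is symmetric, so in equilibrium P_{RxPlus} = P_{MedCo}: the reaction function gives (2/3)P_{MedCo} = 50.5, hence P_{MedCo} = 75.75.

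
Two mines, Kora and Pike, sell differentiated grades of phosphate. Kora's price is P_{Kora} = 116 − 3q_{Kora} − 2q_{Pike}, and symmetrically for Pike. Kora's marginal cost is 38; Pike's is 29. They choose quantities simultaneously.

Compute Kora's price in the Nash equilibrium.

Mine Kora's profit: π = q_{Kora}(116 − 3q_{Kora} − 2q_{Pike}) − 38q_{Kora}.
∂π/∂q_{Kora} = 78 − 6q_{Kora} − 2q_{Pike} = 0 ⇒ q_{Kora} = 13 − (1/3)q_{Pike}.
Similarly q_{Pike} = 14.5 − (1/3)q_{Kora}.
Substituting the second reaction function into the first: q_{Kora} = 13 − (1/3)(14.5 − (1/3)q_{Kora}), which gives (8/9)q_{Kora} = 49/6 ⇒ q_{Kora} = 9.1875.
Then q_{Pike} = 14.5 − (1/3)·9.1875 = 11.4375.
P_{Kora} = 116 − 3·9.1875 − 2·11.4375 = 65.5625.

65.5625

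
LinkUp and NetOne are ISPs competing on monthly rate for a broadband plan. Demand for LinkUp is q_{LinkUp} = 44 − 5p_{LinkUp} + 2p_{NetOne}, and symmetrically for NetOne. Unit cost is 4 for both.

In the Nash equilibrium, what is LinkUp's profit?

80

LinkUp's profit: π = (p_{LinkUp} − 4)(44 − 5p_{LinkUp} + 2p_{NetOne}).
∂π/∂p_{LinkUp} = 64 − 10p_{LinkUp} + 2p_{NetOne} = 0 ⇒ p_{LinkUp} = 6.4 + 0.2p_{NetOne}.
Setting p_{LinkUp} = p_{NetOne} in the reaction function: p_{LinkUp} = 6.4 + 0.2p_{LinkUp}, so p_{LinkUp} = 6.4 / 0.8 = 8.
q_{LinkUp} = 44 − 5·8 + 2·8 = 20.
Profit = (8 − 4)·20 = 80.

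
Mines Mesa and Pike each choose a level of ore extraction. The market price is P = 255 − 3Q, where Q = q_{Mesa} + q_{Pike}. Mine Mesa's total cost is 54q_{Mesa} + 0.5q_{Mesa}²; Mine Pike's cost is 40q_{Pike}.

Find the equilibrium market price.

Mine Mesa's profit: π = q_{Mesa}(255 − 3(q_{Mesa} + q_{Pike})) − 54q_{Mesa} − 0.5q_{Mesa}².
∂π/∂q_{Mesa} = 201 − 7q_{Mesa} − 3q_{Pike} = 0, so q_{Mesa} = 201/7 − (3/7)q_{Pike}.
For Pike: ∂π/∂q_{Pike} = 215 − 6q_{Pike} − 3q_{Mesa} = 0 ⇒ q_{Pike} = 215/6 − 0.5q_{Mesa}.
Substituting the second reaction function into the first: q_{Mesa} = 201/7 − (3/7)(215/6 − 0.5q_{Mesa}), which gives (11/14)q_{Mesa} = 187/14 ⇒ q_{Mesa} = 17.
Then q_{Pike} = 215/6 − 0.5·17 = 82/3.
Equilibrium price: P = 255 − 3·(133/3) = 122.

122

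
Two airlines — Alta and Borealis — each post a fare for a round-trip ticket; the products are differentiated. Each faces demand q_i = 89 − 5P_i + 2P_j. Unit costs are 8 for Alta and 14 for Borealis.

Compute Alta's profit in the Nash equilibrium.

382.8125

Alta's profit: π = (P_{Alta} − 8)(89 − 5P_{Alta} + 2P_{Borealis}).
∂π/∂P_{Alta} = 129 − 10P_{Alta} + 2P_{Borealis} = 0 ⇒ P_{Alta} = 12.9 + 0.2P_{Borealis}.
Similarly P_{Borealis} = 15.9 + 0.2P_{Alta}.
Substituting the second reaction function into the first: P_{Alta} = 12.9 + 0.2(15.9 + 0.2P_{Alta}), which gives 0.96P_{Alta} = 16.08 ⇒ P_{Alta} = 16.75.
Then P_{Borealis} = 15.9 + 0.2·16.75 = 19.25.
q_{Alta} = 89 − 5·16.75 + 2·19.25 = 43.75.
Profit = (16.75 − 8)·43.75 = 382.8125.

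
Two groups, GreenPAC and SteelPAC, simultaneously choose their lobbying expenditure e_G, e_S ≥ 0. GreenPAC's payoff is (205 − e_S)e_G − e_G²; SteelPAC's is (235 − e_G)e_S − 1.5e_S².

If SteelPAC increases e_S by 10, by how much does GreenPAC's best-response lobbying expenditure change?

-5

Expanding GreenPAC's payoff: 205e_G − e_Se_G − e_G².
∂π/∂e_G = 205 − e_S − 2e_G = 0, so e_G = 102.5 − 0.5e_S.
The reaction-function slope is −0.5, so a 10-unit rise in e_S moves e_G by −0.5 × 10 = −5. GreenPAC's best response falls — the actions are strategic substitutes.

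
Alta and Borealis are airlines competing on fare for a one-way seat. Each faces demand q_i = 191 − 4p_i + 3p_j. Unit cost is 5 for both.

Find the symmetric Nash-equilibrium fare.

42.2

Alta's profit: π = (p_{Alta} − 5)(191 − 4p_{Alta} + 3p_{Borealis}).
∂π/∂p_{Alta} = 211 − 8p_{Alta} + 3p_{Borealis} = 0 ⇒ p_{Alta} = 26.375 + 0.375p_{Borealis}.
Setting p_{Alta} = p_{Borealis} in the reaction function: p_{Alta} = 26.375 + 0.375p_{Alta}, so p_{Alta} = 26.375 / 0.625 = 42.2.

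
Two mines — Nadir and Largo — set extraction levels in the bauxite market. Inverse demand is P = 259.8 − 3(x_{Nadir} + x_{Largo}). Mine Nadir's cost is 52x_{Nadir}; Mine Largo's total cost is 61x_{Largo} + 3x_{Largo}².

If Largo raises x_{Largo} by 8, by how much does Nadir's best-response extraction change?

Mine Nadir's profit: π = x_{Nadir}(259.8 − 3(x_{Nadir} + x_{Largo})) − 52x_{Nadir}.
∂π/∂x_{Nadir} = 207.8 − 6x_{Nadir} − 3x_{Largo} = 0, so x_{Nadir} = 1039/30 − 0.5x_{Largo}.
The reaction-function slope is −0.5, so an 8-unit rise in x_{Largo} moves x_{Nadir} by −0.5 × 8 = −4. Nadir's best response falls — the actions are strategic substitutes.

-4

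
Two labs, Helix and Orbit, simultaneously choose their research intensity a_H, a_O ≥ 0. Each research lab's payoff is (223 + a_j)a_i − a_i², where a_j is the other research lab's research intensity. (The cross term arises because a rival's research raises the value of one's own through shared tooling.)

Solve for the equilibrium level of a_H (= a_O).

223

Helix's payoff is (223 + a_O)a_H − a_H².
∂π/∂a_H = 223 + a_O − 2a_H = 0, so a_H = 111.5 + 0.5a_O.
The game is symmetric, so in equilibrium a_O = a_H: the reaction function gives 0.5a_H = 111.5, hence a_H = 223.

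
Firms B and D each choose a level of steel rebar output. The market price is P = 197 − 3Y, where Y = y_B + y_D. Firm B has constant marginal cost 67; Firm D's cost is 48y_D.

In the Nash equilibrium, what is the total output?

Firm B's profit: π = y_B(197 − 3(y_B + y_D)) − 67y_B.
∂π/∂y_B = 130 − 6y_B − 3y_D = 0, so y_B = 65/3 − 0.5y_D.
By the same steps for D: y_D = 149/6 − 0.5y_B.
Substituting the second reaction function into the first: y_B = 65/3 − 0.5(149/6 − 0.5y_B), which gives 0.75y_B = 9.25 ⇒ y_B = 37/3.
Then y_D = 149/6 − 0.5·(37/3) = 56/3.
Total output: 37/3 + 56/3 = 31.

31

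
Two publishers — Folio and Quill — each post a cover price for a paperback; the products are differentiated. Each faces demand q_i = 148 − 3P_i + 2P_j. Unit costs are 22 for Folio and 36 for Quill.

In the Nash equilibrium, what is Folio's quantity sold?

Folio's profit: π = (P_{Folio} − 22)(148 − 3P_{Folio} + 2P_{Quill}).
∂π/∂P_{Folio} = 214 − 6P_{Folio} + 2P_{Quill} = 0 ⇒ P_{Folio} = 107/3 + (1/3)P_{Quill}.
Similarly P_{Quill} = 128/3 + (1/3)P_{Folio}.
Substituting the second reaction function into the first: P_{Folio} = 107/3 + (1/3)(128/3 + (1/3)P_{Folio}), which gives (8/9)P_{Folio} = 449/9 ⇒ P_{Folio} = 56.125.
Then P_{Quill} = 128/3 + (1/3)·56.125 = 61.375.
q_{Folio} = 148 − 3·56.125 + 2·61.375 = 102.375.

102.375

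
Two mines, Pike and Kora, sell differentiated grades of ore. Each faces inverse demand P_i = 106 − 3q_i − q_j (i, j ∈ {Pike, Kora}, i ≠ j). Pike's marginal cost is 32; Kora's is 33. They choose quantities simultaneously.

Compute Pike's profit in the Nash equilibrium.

337.08

Mine Pike's profit: π = q_{Pike}(106 − 3q_{Pike} − q_{Kora}) − 32q_{Pike}.
∂π/∂q_{Pike} = 74 − 6q_{Pike} − q_{Kora} = 0 ⇒ q_{Pike} = 37/3 − (1/6)q_{Kora}.
Similarly q_{Kora} = 73/6 − (1/6)q_{Pike}.
Solving the two reaction functions simultaneously: (1 − (−1/6)(−1/6))q_{Pike} = 37/3 − (1/6)·(73/6), so (35/36)q_{Pike} = 371/36 and q_{Pike} = 10.6.
Then q_{Kora} = 73/6 − (1/6)·10.6 = 10.4.
P_{Pike} = 106 − 3·10.6 − 10.4 = 63.8.
Profit = (63.8 − 32)·10.6 = 337.08.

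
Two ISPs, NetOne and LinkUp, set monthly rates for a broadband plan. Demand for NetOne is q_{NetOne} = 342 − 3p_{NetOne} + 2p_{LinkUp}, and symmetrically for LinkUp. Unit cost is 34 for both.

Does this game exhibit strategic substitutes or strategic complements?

NetOne's profit: π = (p_{NetOne} − 34)(342 − 3p_{NetOne} + 2p_{LinkUp}).
∂π/∂p_{NetOne} = 444 − 6p_{NetOne} + 2p_{LinkUp} = 0 ⇒ p_{NetOne} = 74 + (1/3)p_{LinkUp}.
The best-response slope dp_{NetOne}/dp_{LinkUp} = 1/3 > 0: the reaction function is upward-sloping, so the choices are strategic complements.

strategic complements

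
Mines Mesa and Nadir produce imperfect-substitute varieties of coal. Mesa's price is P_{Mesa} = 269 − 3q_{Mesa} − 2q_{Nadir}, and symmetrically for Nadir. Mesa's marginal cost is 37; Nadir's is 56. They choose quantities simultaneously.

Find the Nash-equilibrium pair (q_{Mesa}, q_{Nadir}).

Mine Mesa's profit: π = q_{Mesa}(269 − 3q_{Mesa} − 2q_{Nadir}) − 37q_{Mesa}.
∂π/∂q_{Mesa} = 232 − 6q_{Mesa} − 2q_{Nadir} = 0 ⇒ q_{Mesa} = 116/3 − (1/3)q_{Nadir}.
Similarly q_{Nadir} = 35.5 − (1/3)q_{Mesa}.
Plugging q_{Nadir} into Mesa's best response: q_{Mesa} = 116/3 − (1/3)(35.5 − (1/3)q_{Mesa}) ⇒ (8/9)q_{Mesa} = 161/6, so q_{Mesa} = 30.1875.
Then q_{Nadir} = 35.5 − (1/3)·30.1875 = 25.4375.

30.1875, 25.4375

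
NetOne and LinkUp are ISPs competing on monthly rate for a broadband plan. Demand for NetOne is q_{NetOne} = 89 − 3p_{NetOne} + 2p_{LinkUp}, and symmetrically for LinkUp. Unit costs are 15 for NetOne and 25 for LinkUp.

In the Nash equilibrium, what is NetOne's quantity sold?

NetOne's profit: π = (p_{NetOne} − 15)(89 − 3p_{NetOne} + 2p_{LinkUp}).
∂π/∂p_{NetOne} = 134 − 6p_{NetOne} + 2p_{LinkUp} = 0 ⇒ p_{NetOne} = 67/3 + (1/3)p_{LinkUp}.
Similarly p_{LinkUp} = 82/3 + (1/3)p_{NetOne}.
Plugging p_{LinkUp} into NetOne's best response: p_{NetOne} = 67/3 + (1/3)(82/3 + (1/3)p_{NetOne}) ⇒ (8/9)p_{NetOne} = 283/9, so p_{NetOne} = 35.375.
Then p_{LinkUp} = 82/3 + (1/3)·35.375 = 39.125.
q_{NetOne} = 89 − 3·35.375 + 2·39.125 = 61.125.

61.125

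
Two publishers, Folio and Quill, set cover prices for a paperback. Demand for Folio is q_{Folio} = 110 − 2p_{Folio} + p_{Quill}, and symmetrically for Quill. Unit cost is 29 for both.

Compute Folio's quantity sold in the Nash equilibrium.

54

Folio's profit: π = (p_{Folio} − 29)(110 − 2p_{Folio} + p_{Quill}).
∂π/∂p_{Folio} = 168 − 4p_{Folio} + p_{Quill} = 0 ⇒ p_{Folio} = 42 + 0.25p_{Quill}.
By symmetry p_{Quill} = p_{Folio}; substituting into the reaction function, 0.75p_{Folio} = 42 and p_{Folio} = 56.
q_{Folio} = 110 − 2·56 + 56 = 54.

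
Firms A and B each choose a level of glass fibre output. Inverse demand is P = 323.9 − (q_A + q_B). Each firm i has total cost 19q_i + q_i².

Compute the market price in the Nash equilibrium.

201.94

Firm A's profit: π = q_A(323.9 − (q_A + q_B)) − 19q_A − q_A².
∂π/∂q_A = 304.9 − 4q_A − q_B = 0, so q_A = 76.225 − 0.25q_B.
The game is symmetric, so in equilibrium q_B = q_A: the reaction function gives 1.25q_A = 76.225, hence q_A = 60.98.
Equilibrium price: P = 323.9 − 121.96 = 201.94.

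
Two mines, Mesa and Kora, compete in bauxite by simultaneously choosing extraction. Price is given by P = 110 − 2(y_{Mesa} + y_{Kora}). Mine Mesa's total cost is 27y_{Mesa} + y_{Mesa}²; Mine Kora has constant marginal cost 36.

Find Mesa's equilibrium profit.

253.92

Mine Mesa's profit: π = y_{Mesa}(110 − 2(y_{Mesa} + y_{Kora})) − 27y_{Mesa} − y_{Mesa}².
∂π/∂y_{Mesa} = 83 − 6y_{Mesa} − 2y_{Kora} = 0, so y_{Mesa} = 83/6 − (1/3)y_{Kora}.
For Kora: ∂π/∂y_{Kora} = 74 − 4y_{Kora} − 2y_{Mesa} = 0 ⇒ y_{Kora} = 18.5 − 0.5y_{Mesa}.
Solving the two reaction functions simultaneously: (1 − (−1/3)(−0.5))y_{Mesa} = 83/6 − (1/3)·18.5, so (5/6)y_{Mesa} = 23/3 and y_{Mesa} = 9.2.
Then y_{Kora} = 18.5 − 0.5·9.2 = 13.9.
Price P = 110 − 2·23.1 = 63.8.
Mesa's profit: (63.8 − 27)·9.2 − (9.2)² = 253.92.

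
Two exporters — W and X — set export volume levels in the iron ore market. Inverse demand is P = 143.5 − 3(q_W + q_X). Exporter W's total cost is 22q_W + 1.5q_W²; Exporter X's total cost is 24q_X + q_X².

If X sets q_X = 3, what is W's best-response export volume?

Exporter W's profit: π = q_W(143.5 − 3(q_W + q_X)) − 22q_W − 1.5q_W².
∂π/∂q_W = 121.5 − 9q_W − 3q_X = 0, so q_W = 13.5 − (1/3)q_X.
At q_X = 3: q_W = 13.5 − (1/3)·3 = 12.5.

12.5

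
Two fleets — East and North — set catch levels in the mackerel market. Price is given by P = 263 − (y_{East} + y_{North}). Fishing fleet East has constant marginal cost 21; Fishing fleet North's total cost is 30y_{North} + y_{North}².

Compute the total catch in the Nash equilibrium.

137

Fishing fleet East's profit: π = y_{East}(263 − (y_{East} + y_{North})) − 21y_{East}.
∂π/∂y_{East} = 242 − 2y_{East} − y_{North} = 0, so y_{East} = 121 − 0.5y_{North}.
For North: ∂π/∂y_{North} = 233 − 4y_{North} − y_{East} = 0 ⇒ y_{North} = 58.25 − 0.25y_{East}.
Solving the two reaction functions simultaneously: (1 − (−0.5)(−0.25))y_{East} = 121 − 0.5·58.25, so 0.875y_{East} = 91.875 and y_{East} = 105.
Then y_{North} = 58.25 − 0.25·105 = 32.
Total catch: 105 + 32 = 137.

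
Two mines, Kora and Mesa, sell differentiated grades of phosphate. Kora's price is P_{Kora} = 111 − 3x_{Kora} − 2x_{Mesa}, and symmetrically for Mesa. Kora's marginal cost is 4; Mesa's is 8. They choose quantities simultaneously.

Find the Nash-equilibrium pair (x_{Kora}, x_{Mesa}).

Mine Kora's profit: π = x_{Kora}(111 − 3x_{Kora} − 2x_{Mesa}) − 4x_{Kora}.
∂π/∂x_{Kora} = 107 − 6x_{Kora} − 2x_{Mesa} = 0 ⇒ x_{Kora} = 107/6 − (1/3)x_{Mesa}.
Similarly x_{Mesa} = 103/6 − (1/3)x_{Kora}.
Substituting the second reaction function into the first: x_{Kora} = 107/6 − (1/3)(103/6 − (1/3)x_{Kora}), which gives (8/9)x_{Kora} = 109/9 ⇒ x_{Kora} = 13.625.
Then x_{Mesa} = 103/6 − (1/3)·13.625 = 12.625.

13.625, 12.625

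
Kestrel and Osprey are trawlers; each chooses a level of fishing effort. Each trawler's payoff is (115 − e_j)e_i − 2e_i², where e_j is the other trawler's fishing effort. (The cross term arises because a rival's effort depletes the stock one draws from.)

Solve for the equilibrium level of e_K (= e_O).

Kestrel's payoff is (115 − e_O)e_K − 2e_K².
∂π/∂e_K = 115 − e_O − 4e_K = 0, so e_K = 28.75 − 0.25e_O.
By symmetry e_O = e_K; substituting into the reaction function, 1.25e_K = 28.75 and e_K = 23.

23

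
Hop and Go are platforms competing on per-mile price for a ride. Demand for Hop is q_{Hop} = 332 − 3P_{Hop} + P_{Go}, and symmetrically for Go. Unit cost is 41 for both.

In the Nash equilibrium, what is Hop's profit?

7500

Hop's profit: π = (P_{Hop} − 41)(332 − 3P_{Hop} + P_{Go}).
∂π/∂P_{Hop} = 455 − 6P_{Hop} + P_{Go} = 0 ⇒ P_{Hop} = 455/6 + (1/6)P_{Go}.
By symmetry P_{Go} = P_{Hop}; substituting into the reaction function, (5/6)P_{Hop} = 455/6 and P_{Hop} = 91.
q_{Hop} = 332 − 3·91 + 91 = 150.
Profit = (91 − 41)·150 = 7500.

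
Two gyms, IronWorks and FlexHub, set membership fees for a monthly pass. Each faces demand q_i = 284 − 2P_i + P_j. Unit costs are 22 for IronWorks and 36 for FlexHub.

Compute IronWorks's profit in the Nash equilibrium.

15913.28

IronWorks's profit: π = (P_{IronWorks} − 22)(284 − 2P_{IronWorks} + P_{FlexHub}).
∂π/∂P_{IronWorks} = 328 − 4P_{IronWorks} + P_{FlexHub} = 0 ⇒ P_{IronWorks} = 82 + 0.25P_{FlexHub}.
Similarly P_{FlexHub} = 89 + 0.25P_{IronWorks}.
Solving the two reaction functions simultaneously: (1 − (0.25)(0.25))P_{IronWorks} = 82 + 0.25·89, so 0.9375P_{IronWorks} = 104.25 and P_{IronWorks} = 111.2.
Then P_{FlexHub} = 89 + 0.25·111.2 = 116.8.
q_{IronWorks} = 284 − 2·111.2 + 116.8 = 178.4.
Profit = (111.2 − 22)·178.4 = 15913.28.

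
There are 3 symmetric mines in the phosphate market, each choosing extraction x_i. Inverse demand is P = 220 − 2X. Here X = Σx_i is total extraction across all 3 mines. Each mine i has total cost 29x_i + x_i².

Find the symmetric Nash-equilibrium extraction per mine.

19.1

A representative mine's profit is π_i = x_i(220 − 2X) − 29x_i − x_i², with X = x_i + Σ_{j≠i} x_j.
First-order condition: 191 − 6x_i − 2Σ_{j≠i} x_j = 0.
With identical mines, set every x_j = x: then 191 − 6x − 4x = 0, i.e. x = 191/10 = 19.1.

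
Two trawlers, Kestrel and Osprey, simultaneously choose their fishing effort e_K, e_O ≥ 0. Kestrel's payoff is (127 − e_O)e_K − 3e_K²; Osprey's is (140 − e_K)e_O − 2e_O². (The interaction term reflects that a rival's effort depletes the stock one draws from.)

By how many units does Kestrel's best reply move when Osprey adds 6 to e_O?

-1

Expanding Kestrel's payoff: 127e_K − e_Oe_K − 3e_K².
∂π/∂e_K = 127 − e_O − 6e_K = 0, so e_K = 127/6 − (1/6)e_O.
The reaction-function slope is −1/6, so a 6-unit rise in e_O moves e_K by −1/6 × 6 = −1. Kestrel's best response falls — the actions are strategic substitutes.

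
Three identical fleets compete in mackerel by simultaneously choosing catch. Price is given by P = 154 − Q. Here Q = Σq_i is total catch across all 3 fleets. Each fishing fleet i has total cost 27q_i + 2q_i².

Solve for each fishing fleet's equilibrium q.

A representative fishing fleet's profit is π_i = q_i(154 − Q) − 27q_i − 2q_i², with Q = q_i + Σ_{j≠i} q_j.
First-order condition: 127 − 6q_i − Σ_{j≠i} q_j = 0.
In a symmetric equilibrium every fishing fleet chooses the same q, so Σ_{j≠i} q_j = 2q. The condition becomes 127 − 8q = 0, giving q = 127/8 = 15.875.

15.875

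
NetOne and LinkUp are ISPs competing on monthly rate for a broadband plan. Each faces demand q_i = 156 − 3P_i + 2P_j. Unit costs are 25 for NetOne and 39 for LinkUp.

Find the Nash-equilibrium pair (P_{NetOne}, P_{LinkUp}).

NetOne's profit: π = (P_{NetOne} − 25)(156 − 3P_{NetOne} + 2P_{LinkUp}).
∂π/∂P_{NetOne} = 231 − 6P_{NetOne} + 2P_{LinkUp} = 0 ⇒ P_{NetOne} = 38.5 + (1/3)P_{LinkUp}.
Similarly P_{LinkUp} = 45.5 + (1/3)P_{NetOne}.
Plugging P_{LinkUp} into NetOne's best response: P_{NetOne} = 38.5 + (1/3)(45.5 + (1/3)P_{NetOne}) ⇒ (8/9)P_{NetOne} = 161/3, so P_{NetOne} = 60.375.
Then P_{LinkUp} = 45.5 + (1/3)·60.375 = 65.625.

60.375, 65.625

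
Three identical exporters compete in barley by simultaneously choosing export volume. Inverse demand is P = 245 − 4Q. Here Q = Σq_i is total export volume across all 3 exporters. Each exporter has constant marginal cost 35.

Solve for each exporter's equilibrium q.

13.125

A representative exporter's profit is π_i = q_i(245 − 4Q) − 35q_i, with Q = q_i + Σ_{j≠i} q_j.
First-order condition: 210 − 8q_i − 4Σ_{j≠i} q_j = 0.
With identical exporters, set every q_j = q: then 210 − 8q − 8q = 0, i.e. q = 210/16 = 13.125.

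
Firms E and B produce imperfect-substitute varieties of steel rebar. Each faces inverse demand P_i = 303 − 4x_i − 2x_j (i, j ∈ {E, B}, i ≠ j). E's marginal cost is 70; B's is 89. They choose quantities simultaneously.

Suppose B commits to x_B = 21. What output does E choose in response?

23.875

Firm E's profit: π = x_E(303 − 4x_E − 2x_B) − 70x_E.
∂π/∂x_E = 233 − 8x_E − 2x_B = 0 ⇒ x_E = 29.125 − 0.25x_B.
At x_B = 21: x_E = 29.125 − 0.25·21 = 23.875.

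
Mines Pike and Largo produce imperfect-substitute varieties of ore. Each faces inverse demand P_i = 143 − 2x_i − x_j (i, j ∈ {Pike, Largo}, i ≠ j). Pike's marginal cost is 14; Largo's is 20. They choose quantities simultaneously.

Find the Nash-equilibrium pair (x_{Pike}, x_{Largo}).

26.2, 24.2

Mine Pike's profit: π = x_{Pike}(143 − 2x_{Pike} − x_{Largo}) − 14x_{Pike}.
∂π/∂x_{Pike} = 129 − 4x_{Pike} − x_{Largo} = 0 ⇒ x_{Pike} = 32.25 − 0.25x_{Largo}.
Similarly x_{Largo} = 30.75 − 0.25x_{Pike}.
Plugging x_{Largo} into Pike's best response: x_{Pike} = 32.25 − 0.25(30.75 − 0.25x_{Pike}) ⇒ 0.9375x_{Pike} = 24.5625, so x_{Pike} = 26.2.
Then x_{Largo} = 30.75 − 0.25·26.2 = 24.2.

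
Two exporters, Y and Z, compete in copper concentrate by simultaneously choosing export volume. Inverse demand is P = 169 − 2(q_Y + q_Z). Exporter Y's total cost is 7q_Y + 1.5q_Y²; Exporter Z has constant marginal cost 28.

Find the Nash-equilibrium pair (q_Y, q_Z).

15.25, 27.625

Exporter Y's profit: π = q_Y(169 − 2(q_Y + q_Z)) − 7q_Y − 1.5q_Y².
∂π/∂q_Y = 162 − 7q_Y − 2q_Z = 0, so q_Y = 162/7 − (2/7)q_Z.
For Z: ∂π/∂q_Z = 141 − 4q_Z − 2q_Y = 0 ⇒ q_Z = 35.25 − 0.5q_Y.
Plugging q_Z into Y's best response: q_Y = 162/7 − (2/7)(35.25 − 0.5q_Y) ⇒ (6/7)q_Y = 183/14, so q_Y = 15.25.
Then q_Z = 35.25 − 0.5·15.25 = 27.625.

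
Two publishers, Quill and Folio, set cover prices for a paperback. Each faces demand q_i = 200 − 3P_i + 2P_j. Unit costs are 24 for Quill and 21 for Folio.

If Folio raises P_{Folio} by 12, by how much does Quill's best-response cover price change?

Quill's profit: π = (P_{Quill} − 24)(200 − 3P_{Quill} + 2P_{Folio}).
∂π/∂P_{Quill} = 272 − 6P_{Quill} + 2P_{Folio} = 0 ⇒ P_{Quill} = 136/3 + (1/3)P_{Folio}.
The reaction-function slope is 1/3, so a 12-unit rise in P_{Folio} moves P_{Quill} by 1/3 × 12 = 4. Quill's best response rises — the actions are strategic complements.

4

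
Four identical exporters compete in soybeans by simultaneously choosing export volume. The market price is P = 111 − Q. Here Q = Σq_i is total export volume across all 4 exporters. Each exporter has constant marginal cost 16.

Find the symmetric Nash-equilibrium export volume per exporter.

A representative exporter's profit is π_i = q_i(111 − Q) − 16q_i, with Q = q_i + Σ_{j≠i} q_j.
First-order condition: 95 − 2q_i − Σ_{j≠i} q_j = 0.
In a symmetric equilibrium every exporter chooses the same q, so Σ_{j≠i} q_j = 3q. The condition becomes 95 − 5q = 0, giving q = 95/5 = 19.

19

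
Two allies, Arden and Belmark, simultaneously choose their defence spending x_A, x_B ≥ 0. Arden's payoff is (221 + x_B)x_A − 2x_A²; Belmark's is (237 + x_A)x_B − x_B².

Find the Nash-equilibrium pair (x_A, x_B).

Expanding Arden's payoff: 221x_A + x_Bx_A − 2x_A².
∂π/∂x_A = 221 + x_B − 4x_A = 0, so x_A = 55.25 + 0.25x_B.
Likewise for Belmark: x_B = 118.5 + 0.5x_A.
Substituting the second reaction function into the first: x_A = 55.25 + 0.25(118.5 + 0.5x_A), which gives 0.875x_A = 84.875 ⇒ x_A = 97.
Then x_B = 118.5 + 0.5·97 = 167.

97, 167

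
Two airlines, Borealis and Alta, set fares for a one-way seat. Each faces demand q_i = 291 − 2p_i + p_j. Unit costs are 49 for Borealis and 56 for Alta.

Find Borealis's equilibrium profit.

Borealis's profit: π = (p_{Borealis} − 49)(291 − 2p_{Borealis} + p_{Alta}).
∂π/∂p_{Borealis} = 389 − 4p_{Borealis} + p_{Alta} = 0 ⇒ p_{Borealis} = 97.25 + 0.25p_{Alta}.
Similarly p_{Alta} = 100.75 + 0.25p_{Borealis}.
Substituting the second reaction function into the first: p_{Borealis} = 97.25 + 0.25(100.75 + 0.25p_{Borealis}), which gives 0.9375p_{Borealis} = 122.4375 ⇒ p_{Borealis} = 130.6.
Then p_{Alta} = 100.75 + 0.25·130.6 = 133.4.
q_{Borealis} = 291 − 2·130.6 + 133.4 = 163.2.
Profit = (130.6 − 49)·163.2 = 13317.12.

13317.12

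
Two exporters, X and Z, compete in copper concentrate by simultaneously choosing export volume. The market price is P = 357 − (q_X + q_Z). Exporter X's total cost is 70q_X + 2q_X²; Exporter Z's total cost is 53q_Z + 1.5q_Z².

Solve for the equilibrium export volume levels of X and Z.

Exporter X's profit: π = q_X(357 − (q_X + q_Z)) − 70q_X − 2q_X².
∂π/∂q_X = 287 − 6q_X − q_Z = 0, so q_X = 287/6 − (1/6)q_Z.
For Z: ∂π/∂q_Z = 304 − 5q_Z − q_X = 0 ⇒ q_Z = 60.8 − 0.2q_X.
Solving the two reaction functions simultaneously: (1 − (−1/6)(−0.2))q_X = 287/6 − (1/6)·60.8, so (29/30)q_X = 37.7 and q_X = 39.
Then q_Z = 60.8 − 0.2·39 = 53.

39, 53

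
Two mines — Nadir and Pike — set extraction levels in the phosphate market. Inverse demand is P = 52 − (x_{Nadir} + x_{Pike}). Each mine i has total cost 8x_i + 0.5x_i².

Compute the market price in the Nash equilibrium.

30

Mine Nadir's profit: π = x_{Nadir}(52 − (x_{Nadir} + x_{Pike})) − 8x_{Nadir} − 0.5x_{Nadir}².
∂π/∂x_{Nadir} = 44 − 3x_{Nadir} − x_{Pike} = 0, so x_{Nadir} = 44/3 − (1/3)x_{Pike}.
The game is symmetric, so in equilibrium x_{Pike} = x_{Nadir}: the reaction function gives (4/3)x_{Nadir} = 44/3, hence x_{Nadir} = 11.
Equilibrium price: P = 52 − 22 = 30.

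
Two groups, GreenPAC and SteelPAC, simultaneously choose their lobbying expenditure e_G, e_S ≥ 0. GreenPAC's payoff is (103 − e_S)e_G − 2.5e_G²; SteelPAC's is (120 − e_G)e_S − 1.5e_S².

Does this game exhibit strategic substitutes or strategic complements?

Expanding GreenPAC's payoff: 103e_G − e_Se_G − 2.5e_G².
∂π/∂e_G = 103 − e_S − 5e_G = 0, so e_G = 20.6 − 0.2e_S.
The best-response slope de_G/de_S = −0.2 < 0: the reaction function is downward-sloping, so the choices are strategic substitutes.

strategic substitutes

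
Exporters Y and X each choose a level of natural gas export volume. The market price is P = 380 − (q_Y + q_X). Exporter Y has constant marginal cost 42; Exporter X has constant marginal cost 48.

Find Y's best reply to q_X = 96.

Exporter Y's profit: π = q_Y(380 − (q_Y + q_X)) − 42q_Y.
∂π/∂q_Y = 338 − 2q_Y − q_X = 0, so q_Y = 169 − 0.5q_X.
At q_X = 96: q_Y = 169 − 0.5·96 = 121.

121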